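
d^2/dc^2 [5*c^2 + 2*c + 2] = 10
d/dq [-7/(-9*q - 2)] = -63/(9*q + 2)^2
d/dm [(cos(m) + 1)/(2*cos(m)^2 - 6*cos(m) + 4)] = (cos(m)^2 + 2*cos(m) - 5)*sin(m)/(2*(cos(m)^2 - 3*cos(m) + 2)^2)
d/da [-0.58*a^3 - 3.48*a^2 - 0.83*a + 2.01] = -1.74*a^2 - 6.96*a - 0.83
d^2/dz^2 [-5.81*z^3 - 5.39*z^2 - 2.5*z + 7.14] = -34.86*z - 10.78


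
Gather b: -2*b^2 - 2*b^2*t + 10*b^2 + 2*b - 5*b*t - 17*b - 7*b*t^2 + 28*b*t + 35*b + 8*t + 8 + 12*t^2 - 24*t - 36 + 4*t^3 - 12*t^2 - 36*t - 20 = b^2*(8 - 2*t) + b*(-7*t^2 + 23*t + 20) + 4*t^3 - 52*t - 48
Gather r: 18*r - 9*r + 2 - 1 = 9*r + 1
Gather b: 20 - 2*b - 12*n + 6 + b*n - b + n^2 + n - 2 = b*(n - 3) + n^2 - 11*n + 24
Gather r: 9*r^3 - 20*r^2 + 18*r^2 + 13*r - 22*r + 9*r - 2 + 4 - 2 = 9*r^3 - 2*r^2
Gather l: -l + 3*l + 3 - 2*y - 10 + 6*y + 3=2*l + 4*y - 4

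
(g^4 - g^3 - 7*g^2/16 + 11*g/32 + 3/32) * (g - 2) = g^5 - 3*g^4 + 25*g^3/16 + 39*g^2/32 - 19*g/32 - 3/16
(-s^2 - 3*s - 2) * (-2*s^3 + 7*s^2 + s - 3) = 2*s^5 - s^4 - 18*s^3 - 14*s^2 + 7*s + 6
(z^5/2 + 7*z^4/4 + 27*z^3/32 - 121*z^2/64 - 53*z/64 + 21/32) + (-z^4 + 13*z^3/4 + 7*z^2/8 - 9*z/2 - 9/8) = z^5/2 + 3*z^4/4 + 131*z^3/32 - 65*z^2/64 - 341*z/64 - 15/32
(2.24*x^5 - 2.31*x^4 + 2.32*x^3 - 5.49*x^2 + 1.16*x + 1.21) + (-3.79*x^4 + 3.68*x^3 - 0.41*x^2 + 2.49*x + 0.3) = 2.24*x^5 - 6.1*x^4 + 6.0*x^3 - 5.9*x^2 + 3.65*x + 1.51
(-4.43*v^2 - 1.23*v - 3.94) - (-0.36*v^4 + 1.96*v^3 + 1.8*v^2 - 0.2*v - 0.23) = 0.36*v^4 - 1.96*v^3 - 6.23*v^2 - 1.03*v - 3.71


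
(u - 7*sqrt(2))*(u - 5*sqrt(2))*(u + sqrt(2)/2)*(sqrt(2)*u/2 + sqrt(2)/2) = sqrt(2)*u^4/2 - 23*u^3/2 + sqrt(2)*u^3/2 - 23*u^2/2 + 29*sqrt(2)*u^2 + 35*u + 29*sqrt(2)*u + 35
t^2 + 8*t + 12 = (t + 2)*(t + 6)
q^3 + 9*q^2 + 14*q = q*(q + 2)*(q + 7)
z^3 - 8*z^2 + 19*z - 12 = (z - 4)*(z - 3)*(z - 1)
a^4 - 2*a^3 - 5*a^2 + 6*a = a*(a - 3)*(a - 1)*(a + 2)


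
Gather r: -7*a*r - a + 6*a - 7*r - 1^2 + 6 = 5*a + r*(-7*a - 7) + 5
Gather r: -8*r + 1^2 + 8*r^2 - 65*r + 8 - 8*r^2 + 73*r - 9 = 0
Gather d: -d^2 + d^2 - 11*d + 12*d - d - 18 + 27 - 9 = 0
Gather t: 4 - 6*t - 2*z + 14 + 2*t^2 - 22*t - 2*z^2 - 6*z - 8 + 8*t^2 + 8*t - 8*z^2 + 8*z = 10*t^2 - 20*t - 10*z^2 + 10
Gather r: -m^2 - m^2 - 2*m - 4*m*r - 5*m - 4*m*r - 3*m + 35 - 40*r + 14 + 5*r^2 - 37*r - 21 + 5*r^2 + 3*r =-2*m^2 - 10*m + 10*r^2 + r*(-8*m - 74) + 28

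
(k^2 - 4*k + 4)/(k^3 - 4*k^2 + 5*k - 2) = (k - 2)/(k^2 - 2*k + 1)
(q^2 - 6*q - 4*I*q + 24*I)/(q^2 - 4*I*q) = (q - 6)/q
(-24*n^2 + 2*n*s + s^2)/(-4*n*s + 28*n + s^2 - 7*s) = (6*n + s)/(s - 7)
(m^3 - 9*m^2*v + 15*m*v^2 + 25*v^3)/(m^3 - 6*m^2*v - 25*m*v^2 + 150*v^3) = (-m^2 + 4*m*v + 5*v^2)/(-m^2 + m*v + 30*v^2)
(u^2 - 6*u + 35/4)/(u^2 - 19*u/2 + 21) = (u - 5/2)/(u - 6)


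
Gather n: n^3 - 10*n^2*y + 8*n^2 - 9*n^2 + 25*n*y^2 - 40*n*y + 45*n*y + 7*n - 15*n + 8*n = n^3 + n^2*(-10*y - 1) + n*(25*y^2 + 5*y)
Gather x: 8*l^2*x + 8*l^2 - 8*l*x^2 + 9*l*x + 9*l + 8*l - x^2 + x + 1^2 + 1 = 8*l^2 + 17*l + x^2*(-8*l - 1) + x*(8*l^2 + 9*l + 1) + 2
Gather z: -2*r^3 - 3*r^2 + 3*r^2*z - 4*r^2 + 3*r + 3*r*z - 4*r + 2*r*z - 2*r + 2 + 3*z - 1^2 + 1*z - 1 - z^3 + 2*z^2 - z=-2*r^3 - 7*r^2 - 3*r - z^3 + 2*z^2 + z*(3*r^2 + 5*r + 3)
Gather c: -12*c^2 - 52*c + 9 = -12*c^2 - 52*c + 9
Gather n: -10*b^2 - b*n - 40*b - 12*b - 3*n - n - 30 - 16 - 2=-10*b^2 - 52*b + n*(-b - 4) - 48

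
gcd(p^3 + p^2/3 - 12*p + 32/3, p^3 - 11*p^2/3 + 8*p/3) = p^2 - 11*p/3 + 8/3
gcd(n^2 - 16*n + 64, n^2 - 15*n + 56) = n - 8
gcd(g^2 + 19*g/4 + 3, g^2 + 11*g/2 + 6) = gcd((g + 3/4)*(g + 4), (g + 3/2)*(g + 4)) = g + 4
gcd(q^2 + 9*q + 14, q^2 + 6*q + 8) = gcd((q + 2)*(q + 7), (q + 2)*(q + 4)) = q + 2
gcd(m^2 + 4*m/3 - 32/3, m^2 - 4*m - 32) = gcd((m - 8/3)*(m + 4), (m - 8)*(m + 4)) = m + 4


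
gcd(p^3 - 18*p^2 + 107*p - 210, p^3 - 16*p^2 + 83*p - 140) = p^2 - 12*p + 35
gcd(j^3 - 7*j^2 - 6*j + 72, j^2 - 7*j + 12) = j - 4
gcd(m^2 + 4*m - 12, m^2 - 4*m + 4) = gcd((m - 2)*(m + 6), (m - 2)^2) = m - 2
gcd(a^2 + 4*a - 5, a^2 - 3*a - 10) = 1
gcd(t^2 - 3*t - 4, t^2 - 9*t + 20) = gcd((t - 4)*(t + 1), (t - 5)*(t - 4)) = t - 4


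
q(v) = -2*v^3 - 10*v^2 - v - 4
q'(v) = -6*v^2 - 20*v - 1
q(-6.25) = 99.91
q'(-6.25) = -110.38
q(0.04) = -4.06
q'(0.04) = -1.81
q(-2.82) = -35.85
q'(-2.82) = 7.69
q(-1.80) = -22.94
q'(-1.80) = 15.56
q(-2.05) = -26.74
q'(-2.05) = 14.78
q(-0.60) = -6.57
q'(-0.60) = 8.84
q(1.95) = -58.80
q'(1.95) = -62.82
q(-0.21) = -4.21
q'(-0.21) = 2.94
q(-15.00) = 4511.00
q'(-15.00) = -1051.00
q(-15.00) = 4511.00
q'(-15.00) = -1051.00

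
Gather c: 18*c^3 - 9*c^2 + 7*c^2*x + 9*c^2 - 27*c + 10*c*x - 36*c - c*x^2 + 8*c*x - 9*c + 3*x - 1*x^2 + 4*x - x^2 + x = 18*c^3 + 7*c^2*x + c*(-x^2 + 18*x - 72) - 2*x^2 + 8*x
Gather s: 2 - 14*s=2 - 14*s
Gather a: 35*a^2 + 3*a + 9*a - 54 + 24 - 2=35*a^2 + 12*a - 32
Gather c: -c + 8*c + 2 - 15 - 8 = 7*c - 21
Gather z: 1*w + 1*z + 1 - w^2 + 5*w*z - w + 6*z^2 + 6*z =-w^2 + 6*z^2 + z*(5*w + 7) + 1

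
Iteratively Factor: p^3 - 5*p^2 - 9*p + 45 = (p + 3)*(p^2 - 8*p + 15) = (p - 5)*(p + 3)*(p - 3)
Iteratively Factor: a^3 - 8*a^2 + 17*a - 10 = (a - 2)*(a^2 - 6*a + 5) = (a - 2)*(a - 1)*(a - 5)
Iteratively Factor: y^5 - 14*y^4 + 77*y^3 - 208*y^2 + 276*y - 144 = (y - 3)*(y^4 - 11*y^3 + 44*y^2 - 76*y + 48) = (y - 3)*(y - 2)*(y^3 - 9*y^2 + 26*y - 24) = (y - 3)*(y - 2)^2*(y^2 - 7*y + 12) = (y - 3)^2*(y - 2)^2*(y - 4)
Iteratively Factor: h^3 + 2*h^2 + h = (h + 1)*(h^2 + h) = h*(h + 1)*(h + 1)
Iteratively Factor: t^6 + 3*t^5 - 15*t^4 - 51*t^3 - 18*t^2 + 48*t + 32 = (t + 2)*(t^5 + t^4 - 17*t^3 - 17*t^2 + 16*t + 16) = (t - 1)*(t + 2)*(t^4 + 2*t^3 - 15*t^2 - 32*t - 16) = (t - 4)*(t - 1)*(t + 2)*(t^3 + 6*t^2 + 9*t + 4) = (t - 4)*(t - 1)*(t + 1)*(t + 2)*(t^2 + 5*t + 4) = (t - 4)*(t - 1)*(t + 1)^2*(t + 2)*(t + 4)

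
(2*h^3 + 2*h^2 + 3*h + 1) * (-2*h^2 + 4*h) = -4*h^5 + 4*h^4 + 2*h^3 + 10*h^2 + 4*h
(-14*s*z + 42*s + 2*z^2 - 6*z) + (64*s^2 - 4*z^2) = 64*s^2 - 14*s*z + 42*s - 2*z^2 - 6*z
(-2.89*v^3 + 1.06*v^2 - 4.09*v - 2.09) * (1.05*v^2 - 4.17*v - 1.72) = -3.0345*v^5 + 13.1643*v^4 - 3.7439*v^3 + 13.0376*v^2 + 15.7501*v + 3.5948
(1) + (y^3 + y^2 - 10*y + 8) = y^3 + y^2 - 10*y + 9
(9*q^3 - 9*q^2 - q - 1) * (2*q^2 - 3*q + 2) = 18*q^5 - 45*q^4 + 43*q^3 - 17*q^2 + q - 2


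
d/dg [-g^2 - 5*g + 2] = -2*g - 5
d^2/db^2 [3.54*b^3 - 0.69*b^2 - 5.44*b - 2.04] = 21.24*b - 1.38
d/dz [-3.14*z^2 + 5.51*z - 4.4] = 5.51 - 6.28*z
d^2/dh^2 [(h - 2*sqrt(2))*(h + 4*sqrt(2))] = 2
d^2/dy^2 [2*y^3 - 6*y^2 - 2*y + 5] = 12*y - 12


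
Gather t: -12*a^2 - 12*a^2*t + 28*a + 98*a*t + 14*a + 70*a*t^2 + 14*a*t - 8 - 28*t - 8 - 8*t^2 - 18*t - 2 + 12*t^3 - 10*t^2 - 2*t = -12*a^2 + 42*a + 12*t^3 + t^2*(70*a - 18) + t*(-12*a^2 + 112*a - 48) - 18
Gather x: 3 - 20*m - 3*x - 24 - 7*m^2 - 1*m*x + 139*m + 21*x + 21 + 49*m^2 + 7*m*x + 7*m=42*m^2 + 126*m + x*(6*m + 18)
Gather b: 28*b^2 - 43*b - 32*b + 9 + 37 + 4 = 28*b^2 - 75*b + 50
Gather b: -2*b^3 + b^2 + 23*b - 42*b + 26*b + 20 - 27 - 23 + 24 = -2*b^3 + b^2 + 7*b - 6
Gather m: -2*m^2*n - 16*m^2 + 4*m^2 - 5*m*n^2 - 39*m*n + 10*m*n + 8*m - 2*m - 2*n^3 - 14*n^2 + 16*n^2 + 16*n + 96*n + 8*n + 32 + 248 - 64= m^2*(-2*n - 12) + m*(-5*n^2 - 29*n + 6) - 2*n^3 + 2*n^2 + 120*n + 216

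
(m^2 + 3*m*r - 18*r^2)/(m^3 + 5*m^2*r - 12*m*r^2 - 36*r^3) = 1/(m + 2*r)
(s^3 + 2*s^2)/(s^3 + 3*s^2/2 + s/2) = 2*s*(s + 2)/(2*s^2 + 3*s + 1)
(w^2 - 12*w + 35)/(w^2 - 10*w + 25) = (w - 7)/(w - 5)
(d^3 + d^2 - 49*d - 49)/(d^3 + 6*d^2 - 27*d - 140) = (d^2 - 6*d - 7)/(d^2 - d - 20)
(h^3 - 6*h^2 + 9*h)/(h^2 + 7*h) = (h^2 - 6*h + 9)/(h + 7)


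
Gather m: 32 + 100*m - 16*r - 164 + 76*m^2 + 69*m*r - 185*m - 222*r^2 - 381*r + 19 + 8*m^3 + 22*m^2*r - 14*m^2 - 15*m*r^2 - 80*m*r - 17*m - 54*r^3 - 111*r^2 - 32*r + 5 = 8*m^3 + m^2*(22*r + 62) + m*(-15*r^2 - 11*r - 102) - 54*r^3 - 333*r^2 - 429*r - 108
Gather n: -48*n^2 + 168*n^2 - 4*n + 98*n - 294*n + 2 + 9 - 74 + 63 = 120*n^2 - 200*n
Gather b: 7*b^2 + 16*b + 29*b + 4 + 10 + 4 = 7*b^2 + 45*b + 18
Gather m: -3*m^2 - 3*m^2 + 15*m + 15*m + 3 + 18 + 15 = -6*m^2 + 30*m + 36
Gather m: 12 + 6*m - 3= 6*m + 9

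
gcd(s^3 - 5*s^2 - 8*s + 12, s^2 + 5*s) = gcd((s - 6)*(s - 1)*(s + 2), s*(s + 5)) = 1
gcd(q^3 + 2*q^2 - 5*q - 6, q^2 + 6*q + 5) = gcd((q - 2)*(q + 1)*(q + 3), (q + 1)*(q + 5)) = q + 1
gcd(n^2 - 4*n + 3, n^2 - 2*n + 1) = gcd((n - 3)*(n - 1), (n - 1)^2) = n - 1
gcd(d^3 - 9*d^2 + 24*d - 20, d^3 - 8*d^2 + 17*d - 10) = d^2 - 7*d + 10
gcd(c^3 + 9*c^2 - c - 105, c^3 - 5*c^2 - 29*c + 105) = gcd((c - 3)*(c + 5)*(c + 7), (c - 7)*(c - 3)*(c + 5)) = c^2 + 2*c - 15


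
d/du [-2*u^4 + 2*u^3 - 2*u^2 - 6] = 2*u*(-4*u^2 + 3*u - 2)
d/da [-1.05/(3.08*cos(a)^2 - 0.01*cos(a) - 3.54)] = (0.0105 - 6.468*cos(a))*sin(a)/(-3.08*cos(a)^2 + 0.01*cos(a) + 3.54)^2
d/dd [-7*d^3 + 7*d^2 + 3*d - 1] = -21*d^2 + 14*d + 3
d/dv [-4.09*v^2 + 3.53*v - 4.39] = 3.53 - 8.18*v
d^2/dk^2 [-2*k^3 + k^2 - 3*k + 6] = 2 - 12*k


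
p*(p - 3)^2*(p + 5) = p^4 - p^3 - 21*p^2 + 45*p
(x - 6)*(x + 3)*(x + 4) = x^3 + x^2 - 30*x - 72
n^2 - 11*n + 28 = (n - 7)*(n - 4)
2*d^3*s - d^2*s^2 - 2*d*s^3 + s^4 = s*(-2*d + s)*(-d + s)*(d + s)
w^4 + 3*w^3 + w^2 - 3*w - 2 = (w - 1)*(w + 1)^2*(w + 2)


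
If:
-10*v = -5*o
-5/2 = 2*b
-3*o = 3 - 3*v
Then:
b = -5/4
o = -2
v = -1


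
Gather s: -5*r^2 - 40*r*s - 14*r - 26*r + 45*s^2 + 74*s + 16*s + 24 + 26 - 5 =-5*r^2 - 40*r + 45*s^2 + s*(90 - 40*r) + 45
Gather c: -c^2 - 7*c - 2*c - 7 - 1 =-c^2 - 9*c - 8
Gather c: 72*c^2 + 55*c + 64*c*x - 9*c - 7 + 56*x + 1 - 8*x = 72*c^2 + c*(64*x + 46) + 48*x - 6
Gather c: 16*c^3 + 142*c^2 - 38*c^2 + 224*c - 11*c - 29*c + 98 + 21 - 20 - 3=16*c^3 + 104*c^2 + 184*c + 96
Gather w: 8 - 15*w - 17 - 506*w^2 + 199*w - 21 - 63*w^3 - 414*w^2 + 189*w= -63*w^3 - 920*w^2 + 373*w - 30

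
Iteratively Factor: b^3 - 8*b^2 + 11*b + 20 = (b + 1)*(b^2 - 9*b + 20) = (b - 4)*(b + 1)*(b - 5)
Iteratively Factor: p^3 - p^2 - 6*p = (p)*(p^2 - p - 6) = p*(p + 2)*(p - 3)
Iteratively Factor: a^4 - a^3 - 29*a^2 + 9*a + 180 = (a - 3)*(a^3 + 2*a^2 - 23*a - 60) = (a - 3)*(a + 3)*(a^2 - a - 20) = (a - 5)*(a - 3)*(a + 3)*(a + 4)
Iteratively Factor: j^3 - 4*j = (j + 2)*(j^2 - 2*j) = (j - 2)*(j + 2)*(j)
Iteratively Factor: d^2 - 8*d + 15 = (d - 5)*(d - 3)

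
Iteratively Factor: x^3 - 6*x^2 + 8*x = (x)*(x^2 - 6*x + 8) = x*(x - 2)*(x - 4)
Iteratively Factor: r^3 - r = (r + 1)*(r^2 - r) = r*(r + 1)*(r - 1)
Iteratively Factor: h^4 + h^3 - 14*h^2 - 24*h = (h + 2)*(h^3 - h^2 - 12*h) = h*(h + 2)*(h^2 - h - 12) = h*(h + 2)*(h + 3)*(h - 4)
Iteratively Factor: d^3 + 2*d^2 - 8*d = (d + 4)*(d^2 - 2*d) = (d - 2)*(d + 4)*(d)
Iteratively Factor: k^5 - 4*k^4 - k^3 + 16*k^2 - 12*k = (k - 1)*(k^4 - 3*k^3 - 4*k^2 + 12*k) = (k - 1)*(k + 2)*(k^3 - 5*k^2 + 6*k) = (k - 2)*(k - 1)*(k + 2)*(k^2 - 3*k) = k*(k - 2)*(k - 1)*(k + 2)*(k - 3)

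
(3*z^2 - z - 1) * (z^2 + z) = 3*z^4 + 2*z^3 - 2*z^2 - z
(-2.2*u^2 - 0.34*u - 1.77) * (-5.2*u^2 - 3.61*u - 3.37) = 11.44*u^4 + 9.71*u^3 + 17.8454*u^2 + 7.5355*u + 5.9649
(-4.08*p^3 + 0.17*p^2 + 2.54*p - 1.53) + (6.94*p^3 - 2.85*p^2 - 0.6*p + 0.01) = 2.86*p^3 - 2.68*p^2 + 1.94*p - 1.52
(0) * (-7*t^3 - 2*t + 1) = 0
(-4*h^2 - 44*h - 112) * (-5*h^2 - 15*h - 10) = 20*h^4 + 280*h^3 + 1260*h^2 + 2120*h + 1120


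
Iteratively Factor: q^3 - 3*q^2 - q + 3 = (q - 3)*(q^2 - 1) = (q - 3)*(q - 1)*(q + 1)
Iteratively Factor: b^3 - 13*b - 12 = (b + 1)*(b^2 - b - 12) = (b - 4)*(b + 1)*(b + 3)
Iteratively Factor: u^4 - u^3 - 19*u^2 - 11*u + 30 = (u + 2)*(u^3 - 3*u^2 - 13*u + 15) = (u - 1)*(u + 2)*(u^2 - 2*u - 15) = (u - 1)*(u + 2)*(u + 3)*(u - 5)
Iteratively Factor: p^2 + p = (p)*(p + 1)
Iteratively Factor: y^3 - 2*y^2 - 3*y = (y)*(y^2 - 2*y - 3) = y*(y - 3)*(y + 1)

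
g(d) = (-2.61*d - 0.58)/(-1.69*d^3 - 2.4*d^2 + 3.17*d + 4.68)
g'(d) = (-2.61*d - 0.58)*(5.07*d^2 + 4.8*d - 3.17)/(-1.69*d^3 - 2.4*d^2 + 3.17*d + 4.68)^2 - 2.61/(-1.69*d^3 - 2.4*d^2 + 3.17*d + 4.68) = (4.4109*d^3 + 6.264*d^2 - 8.2737*d - (2.61*d + 0.58)*(5.07*d^2 + 4.8*d - 3.17) - 12.2148)/(1.69*d^3 + 2.4*d^2 - 3.17*d - 4.68)^2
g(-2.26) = 1.12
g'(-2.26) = 2.23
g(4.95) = 0.06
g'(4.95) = -0.02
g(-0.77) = 0.90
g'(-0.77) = -3.83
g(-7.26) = 0.04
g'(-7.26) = 0.01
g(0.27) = -0.24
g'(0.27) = -0.42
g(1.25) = -2.41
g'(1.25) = -17.95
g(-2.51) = 0.72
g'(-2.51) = 1.13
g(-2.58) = 0.64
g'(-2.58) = 0.95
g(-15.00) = 0.01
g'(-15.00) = 0.00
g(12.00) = 0.01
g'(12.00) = -0.00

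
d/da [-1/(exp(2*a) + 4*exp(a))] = 2*(exp(a) + 2)*exp(-a)/(exp(a) + 4)^2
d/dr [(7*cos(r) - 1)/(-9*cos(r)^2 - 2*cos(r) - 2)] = (-63*cos(r)^2 + 18*cos(r) + 16)*sin(r)/(-9*sin(r)^2 + 2*cos(r) + 11)^2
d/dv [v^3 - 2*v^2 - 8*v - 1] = 3*v^2 - 4*v - 8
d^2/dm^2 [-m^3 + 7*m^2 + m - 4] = 14 - 6*m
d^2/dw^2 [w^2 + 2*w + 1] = 2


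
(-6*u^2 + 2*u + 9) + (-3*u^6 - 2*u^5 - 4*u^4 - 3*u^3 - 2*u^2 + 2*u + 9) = -3*u^6 - 2*u^5 - 4*u^4 - 3*u^3 - 8*u^2 + 4*u + 18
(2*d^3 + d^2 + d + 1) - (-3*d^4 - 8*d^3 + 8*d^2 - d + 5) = 3*d^4 + 10*d^3 - 7*d^2 + 2*d - 4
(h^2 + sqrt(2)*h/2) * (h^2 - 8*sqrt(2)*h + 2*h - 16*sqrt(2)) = h^4 - 15*sqrt(2)*h^3/2 + 2*h^3 - 15*sqrt(2)*h^2 - 8*h^2 - 16*h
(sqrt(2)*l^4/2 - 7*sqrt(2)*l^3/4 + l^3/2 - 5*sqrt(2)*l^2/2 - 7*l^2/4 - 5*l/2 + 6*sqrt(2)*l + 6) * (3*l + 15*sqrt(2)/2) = 3*sqrt(2)*l^5/2 - 21*sqrt(2)*l^4/4 + 9*l^4 - 63*l^3/2 - 15*sqrt(2)*l^3/4 - 45*l^2 + 39*sqrt(2)*l^2/8 - 75*sqrt(2)*l/4 + 108*l + 45*sqrt(2)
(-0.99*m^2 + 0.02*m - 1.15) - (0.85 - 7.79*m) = -0.99*m^2 + 7.81*m - 2.0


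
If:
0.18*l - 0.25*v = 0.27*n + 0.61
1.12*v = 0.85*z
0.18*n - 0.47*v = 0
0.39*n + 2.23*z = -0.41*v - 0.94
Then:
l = 2.25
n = -0.56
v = -0.22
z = -0.28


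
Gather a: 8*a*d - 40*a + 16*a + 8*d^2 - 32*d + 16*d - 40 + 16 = a*(8*d - 24) + 8*d^2 - 16*d - 24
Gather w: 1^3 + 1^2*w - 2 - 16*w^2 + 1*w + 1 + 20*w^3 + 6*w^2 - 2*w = 20*w^3 - 10*w^2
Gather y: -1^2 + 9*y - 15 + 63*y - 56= 72*y - 72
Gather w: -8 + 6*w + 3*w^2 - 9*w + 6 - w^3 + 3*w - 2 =-w^3 + 3*w^2 - 4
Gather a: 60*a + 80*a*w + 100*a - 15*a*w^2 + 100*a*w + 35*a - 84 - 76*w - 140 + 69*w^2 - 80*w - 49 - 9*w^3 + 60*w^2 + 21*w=a*(-15*w^2 + 180*w + 195) - 9*w^3 + 129*w^2 - 135*w - 273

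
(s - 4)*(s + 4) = s^2 - 16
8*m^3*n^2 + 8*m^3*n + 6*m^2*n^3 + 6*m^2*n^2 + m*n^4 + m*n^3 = n*(2*m + n)*(4*m + n)*(m*n + m)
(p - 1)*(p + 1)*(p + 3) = p^3 + 3*p^2 - p - 3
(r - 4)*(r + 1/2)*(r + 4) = r^3 + r^2/2 - 16*r - 8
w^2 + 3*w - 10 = (w - 2)*(w + 5)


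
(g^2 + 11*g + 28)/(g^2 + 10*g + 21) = (g + 4)/(g + 3)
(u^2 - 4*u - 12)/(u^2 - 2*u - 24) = (u + 2)/(u + 4)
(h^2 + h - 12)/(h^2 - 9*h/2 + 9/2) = 2*(h + 4)/(2*h - 3)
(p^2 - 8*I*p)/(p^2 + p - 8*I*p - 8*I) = p/(p + 1)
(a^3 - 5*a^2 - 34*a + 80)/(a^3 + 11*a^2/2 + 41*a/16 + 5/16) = 16*(a^2 - 10*a + 16)/(16*a^2 + 8*a + 1)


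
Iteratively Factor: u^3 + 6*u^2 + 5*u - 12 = (u - 1)*(u^2 + 7*u + 12) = (u - 1)*(u + 3)*(u + 4)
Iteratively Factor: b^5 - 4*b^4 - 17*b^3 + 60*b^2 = (b)*(b^4 - 4*b^3 - 17*b^2 + 60*b) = b*(b - 3)*(b^3 - b^2 - 20*b) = b*(b - 5)*(b - 3)*(b^2 + 4*b) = b*(b - 5)*(b - 3)*(b + 4)*(b)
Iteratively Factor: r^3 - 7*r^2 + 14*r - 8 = (r - 4)*(r^2 - 3*r + 2) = (r - 4)*(r - 2)*(r - 1)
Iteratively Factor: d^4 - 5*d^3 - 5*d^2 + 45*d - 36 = (d + 3)*(d^3 - 8*d^2 + 19*d - 12) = (d - 3)*(d + 3)*(d^2 - 5*d + 4) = (d - 4)*(d - 3)*(d + 3)*(d - 1)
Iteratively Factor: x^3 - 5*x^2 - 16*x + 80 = (x + 4)*(x^2 - 9*x + 20) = (x - 4)*(x + 4)*(x - 5)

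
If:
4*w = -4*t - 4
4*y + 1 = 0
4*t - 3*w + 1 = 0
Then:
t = -4/7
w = -3/7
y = -1/4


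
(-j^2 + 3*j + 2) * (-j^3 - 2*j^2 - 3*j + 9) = j^5 - j^4 - 5*j^3 - 22*j^2 + 21*j + 18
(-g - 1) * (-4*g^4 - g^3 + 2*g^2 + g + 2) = 4*g^5 + 5*g^4 - g^3 - 3*g^2 - 3*g - 2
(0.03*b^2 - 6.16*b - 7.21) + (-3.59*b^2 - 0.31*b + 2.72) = -3.56*b^2 - 6.47*b - 4.49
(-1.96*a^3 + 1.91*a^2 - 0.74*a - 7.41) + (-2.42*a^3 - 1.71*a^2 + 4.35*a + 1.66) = -4.38*a^3 + 0.2*a^2 + 3.61*a - 5.75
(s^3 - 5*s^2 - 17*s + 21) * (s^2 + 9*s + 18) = s^5 + 4*s^4 - 44*s^3 - 222*s^2 - 117*s + 378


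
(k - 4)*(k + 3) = k^2 - k - 12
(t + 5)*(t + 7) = t^2 + 12*t + 35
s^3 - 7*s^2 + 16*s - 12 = (s - 3)*(s - 2)^2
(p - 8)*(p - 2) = p^2 - 10*p + 16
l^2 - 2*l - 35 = (l - 7)*(l + 5)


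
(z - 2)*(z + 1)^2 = z^3 - 3*z - 2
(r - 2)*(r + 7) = r^2 + 5*r - 14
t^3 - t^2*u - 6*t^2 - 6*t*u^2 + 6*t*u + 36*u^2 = (t - 6)*(t - 3*u)*(t + 2*u)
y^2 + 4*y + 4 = (y + 2)^2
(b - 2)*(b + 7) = b^2 + 5*b - 14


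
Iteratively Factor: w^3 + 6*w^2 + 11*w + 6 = (w + 2)*(w^2 + 4*w + 3) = (w + 2)*(w + 3)*(w + 1)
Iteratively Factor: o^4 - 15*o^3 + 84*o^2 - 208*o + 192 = (o - 4)*(o^3 - 11*o^2 + 40*o - 48) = (o - 4)*(o - 3)*(o^2 - 8*o + 16) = (o - 4)^2*(o - 3)*(o - 4)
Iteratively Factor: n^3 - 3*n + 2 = (n - 1)*(n^2 + n - 2) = (n - 1)*(n + 2)*(n - 1)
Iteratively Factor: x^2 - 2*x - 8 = (x + 2)*(x - 4)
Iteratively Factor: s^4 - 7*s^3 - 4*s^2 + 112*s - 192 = (s - 4)*(s^3 - 3*s^2 - 16*s + 48) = (s - 4)*(s + 4)*(s^2 - 7*s + 12) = (s - 4)*(s - 3)*(s + 4)*(s - 4)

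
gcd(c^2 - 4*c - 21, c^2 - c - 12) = c + 3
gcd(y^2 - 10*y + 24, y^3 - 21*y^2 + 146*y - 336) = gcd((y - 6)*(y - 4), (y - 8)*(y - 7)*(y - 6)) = y - 6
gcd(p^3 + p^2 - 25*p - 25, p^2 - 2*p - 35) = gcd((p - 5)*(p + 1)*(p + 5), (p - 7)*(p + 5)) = p + 5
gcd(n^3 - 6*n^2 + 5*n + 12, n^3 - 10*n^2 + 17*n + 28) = n^2 - 3*n - 4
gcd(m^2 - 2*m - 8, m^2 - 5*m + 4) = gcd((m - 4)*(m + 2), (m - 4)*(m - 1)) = m - 4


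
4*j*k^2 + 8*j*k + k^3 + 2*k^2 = k*(4*j + k)*(k + 2)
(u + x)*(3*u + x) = 3*u^2 + 4*u*x + x^2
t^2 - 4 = (t - 2)*(t + 2)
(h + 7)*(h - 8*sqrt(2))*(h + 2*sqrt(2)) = h^3 - 6*sqrt(2)*h^2 + 7*h^2 - 42*sqrt(2)*h - 32*h - 224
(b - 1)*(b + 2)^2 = b^3 + 3*b^2 - 4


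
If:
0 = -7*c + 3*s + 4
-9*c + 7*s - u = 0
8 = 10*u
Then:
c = 76/55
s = 104/55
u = 4/5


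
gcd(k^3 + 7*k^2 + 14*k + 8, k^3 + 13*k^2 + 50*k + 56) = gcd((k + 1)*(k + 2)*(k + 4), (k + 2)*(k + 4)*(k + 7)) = k^2 + 6*k + 8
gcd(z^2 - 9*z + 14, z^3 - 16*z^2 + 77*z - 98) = z^2 - 9*z + 14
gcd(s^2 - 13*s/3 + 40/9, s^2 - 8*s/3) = s - 8/3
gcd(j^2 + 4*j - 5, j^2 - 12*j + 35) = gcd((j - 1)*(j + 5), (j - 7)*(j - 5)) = 1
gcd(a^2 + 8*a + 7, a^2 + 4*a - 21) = a + 7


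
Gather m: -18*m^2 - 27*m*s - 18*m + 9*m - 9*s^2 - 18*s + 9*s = -18*m^2 + m*(-27*s - 9) - 9*s^2 - 9*s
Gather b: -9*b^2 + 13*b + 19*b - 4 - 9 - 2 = -9*b^2 + 32*b - 15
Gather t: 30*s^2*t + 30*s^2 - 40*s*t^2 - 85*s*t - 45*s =30*s^2 - 40*s*t^2 - 45*s + t*(30*s^2 - 85*s)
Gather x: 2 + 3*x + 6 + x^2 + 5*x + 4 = x^2 + 8*x + 12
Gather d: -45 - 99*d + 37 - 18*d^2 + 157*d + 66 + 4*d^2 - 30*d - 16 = -14*d^2 + 28*d + 42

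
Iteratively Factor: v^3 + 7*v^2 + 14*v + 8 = (v + 2)*(v^2 + 5*v + 4) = (v + 1)*(v + 2)*(v + 4)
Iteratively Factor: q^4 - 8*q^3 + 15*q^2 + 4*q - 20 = (q + 1)*(q^3 - 9*q^2 + 24*q - 20) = (q - 2)*(q + 1)*(q^2 - 7*q + 10) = (q - 5)*(q - 2)*(q + 1)*(q - 2)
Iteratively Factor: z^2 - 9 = (z - 3)*(z + 3)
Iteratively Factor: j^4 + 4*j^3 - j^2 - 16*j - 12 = (j + 1)*(j^3 + 3*j^2 - 4*j - 12) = (j - 2)*(j + 1)*(j^2 + 5*j + 6) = (j - 2)*(j + 1)*(j + 3)*(j + 2)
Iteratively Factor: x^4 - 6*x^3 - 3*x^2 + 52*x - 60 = (x + 3)*(x^3 - 9*x^2 + 24*x - 20) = (x - 2)*(x + 3)*(x^2 - 7*x + 10) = (x - 2)^2*(x + 3)*(x - 5)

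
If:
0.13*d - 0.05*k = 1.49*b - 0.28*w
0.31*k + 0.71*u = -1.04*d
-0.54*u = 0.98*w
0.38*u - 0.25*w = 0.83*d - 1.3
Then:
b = 0.312981738601951 - 0.17778148750012*w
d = 1.56626506024096 - 1.13208389112004*w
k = 7.95447021059147*w - 5.25456665371162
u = -1.81481481481481*w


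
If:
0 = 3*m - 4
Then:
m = 4/3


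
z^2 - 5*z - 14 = (z - 7)*(z + 2)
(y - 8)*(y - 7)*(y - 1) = y^3 - 16*y^2 + 71*y - 56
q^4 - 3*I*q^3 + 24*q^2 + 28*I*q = q*(q - 7*I)*(q + 2*I)^2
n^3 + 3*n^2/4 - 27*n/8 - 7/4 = (n - 7/4)*(n + 1/2)*(n + 2)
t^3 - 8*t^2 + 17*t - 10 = (t - 5)*(t - 2)*(t - 1)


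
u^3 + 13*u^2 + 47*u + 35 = (u + 1)*(u + 5)*(u + 7)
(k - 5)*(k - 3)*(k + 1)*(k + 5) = k^4 - 2*k^3 - 28*k^2 + 50*k + 75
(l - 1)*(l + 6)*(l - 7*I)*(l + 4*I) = l^4 + 5*l^3 - 3*I*l^3 + 22*l^2 - 15*I*l^2 + 140*l + 18*I*l - 168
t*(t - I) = t^2 - I*t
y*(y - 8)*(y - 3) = y^3 - 11*y^2 + 24*y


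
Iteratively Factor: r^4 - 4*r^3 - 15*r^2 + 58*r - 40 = (r - 5)*(r^3 + r^2 - 10*r + 8) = (r - 5)*(r + 4)*(r^2 - 3*r + 2) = (r - 5)*(r - 1)*(r + 4)*(r - 2)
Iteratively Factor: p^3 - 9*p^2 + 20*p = (p - 5)*(p^2 - 4*p) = (p - 5)*(p - 4)*(p)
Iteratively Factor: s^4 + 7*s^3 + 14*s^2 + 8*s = (s + 2)*(s^3 + 5*s^2 + 4*s) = (s + 1)*(s + 2)*(s^2 + 4*s) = s*(s + 1)*(s + 2)*(s + 4)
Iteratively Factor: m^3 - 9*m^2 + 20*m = (m - 4)*(m^2 - 5*m) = m*(m - 4)*(m - 5)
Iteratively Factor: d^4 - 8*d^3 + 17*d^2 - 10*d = (d - 1)*(d^3 - 7*d^2 + 10*d) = (d - 2)*(d - 1)*(d^2 - 5*d) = (d - 5)*(d - 2)*(d - 1)*(d)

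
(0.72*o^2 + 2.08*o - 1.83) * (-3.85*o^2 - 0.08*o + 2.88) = -2.772*o^4 - 8.0656*o^3 + 8.9527*o^2 + 6.1368*o - 5.2704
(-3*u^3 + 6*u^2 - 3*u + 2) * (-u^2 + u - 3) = 3*u^5 - 9*u^4 + 18*u^3 - 23*u^2 + 11*u - 6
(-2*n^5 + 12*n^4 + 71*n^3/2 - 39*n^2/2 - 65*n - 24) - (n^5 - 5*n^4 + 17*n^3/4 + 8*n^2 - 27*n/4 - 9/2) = -3*n^5 + 17*n^4 + 125*n^3/4 - 55*n^2/2 - 233*n/4 - 39/2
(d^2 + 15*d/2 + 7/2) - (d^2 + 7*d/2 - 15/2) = 4*d + 11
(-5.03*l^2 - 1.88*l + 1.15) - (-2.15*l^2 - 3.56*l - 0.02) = -2.88*l^2 + 1.68*l + 1.17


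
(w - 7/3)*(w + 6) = w^2 + 11*w/3 - 14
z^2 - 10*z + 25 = (z - 5)^2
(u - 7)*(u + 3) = u^2 - 4*u - 21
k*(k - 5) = k^2 - 5*k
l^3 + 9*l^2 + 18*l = l*(l + 3)*(l + 6)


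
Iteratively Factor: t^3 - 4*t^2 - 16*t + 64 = (t - 4)*(t^2 - 16) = (t - 4)*(t + 4)*(t - 4)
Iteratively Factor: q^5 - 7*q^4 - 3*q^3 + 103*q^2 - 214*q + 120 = (q - 5)*(q^4 - 2*q^3 - 13*q^2 + 38*q - 24) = (q - 5)*(q - 2)*(q^3 - 13*q + 12) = (q - 5)*(q - 3)*(q - 2)*(q^2 + 3*q - 4) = (q - 5)*(q - 3)*(q - 2)*(q - 1)*(q + 4)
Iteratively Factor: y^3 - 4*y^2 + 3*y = (y - 3)*(y^2 - y) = (y - 3)*(y - 1)*(y)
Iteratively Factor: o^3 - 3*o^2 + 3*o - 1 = (o - 1)*(o^2 - 2*o + 1) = (o - 1)^2*(o - 1)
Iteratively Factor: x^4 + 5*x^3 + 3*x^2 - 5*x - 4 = (x - 1)*(x^3 + 6*x^2 + 9*x + 4) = (x - 1)*(x + 1)*(x^2 + 5*x + 4) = (x - 1)*(x + 1)*(x + 4)*(x + 1)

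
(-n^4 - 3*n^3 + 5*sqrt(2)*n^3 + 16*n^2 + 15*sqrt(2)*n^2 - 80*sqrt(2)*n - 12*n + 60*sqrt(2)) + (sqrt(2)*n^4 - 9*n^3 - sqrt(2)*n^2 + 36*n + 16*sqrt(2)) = -n^4 + sqrt(2)*n^4 - 12*n^3 + 5*sqrt(2)*n^3 + 16*n^2 + 14*sqrt(2)*n^2 - 80*sqrt(2)*n + 24*n + 76*sqrt(2)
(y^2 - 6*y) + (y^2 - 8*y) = 2*y^2 - 14*y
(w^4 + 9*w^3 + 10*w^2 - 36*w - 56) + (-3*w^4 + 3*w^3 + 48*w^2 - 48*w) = -2*w^4 + 12*w^3 + 58*w^2 - 84*w - 56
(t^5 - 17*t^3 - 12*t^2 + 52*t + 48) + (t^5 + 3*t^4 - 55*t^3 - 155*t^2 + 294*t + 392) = 2*t^5 + 3*t^4 - 72*t^3 - 167*t^2 + 346*t + 440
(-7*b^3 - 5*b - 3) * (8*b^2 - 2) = -56*b^5 - 26*b^3 - 24*b^2 + 10*b + 6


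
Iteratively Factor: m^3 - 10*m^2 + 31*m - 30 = (m - 5)*(m^2 - 5*m + 6) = (m - 5)*(m - 3)*(m - 2)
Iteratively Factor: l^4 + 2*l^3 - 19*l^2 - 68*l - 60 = (l + 2)*(l^3 - 19*l - 30) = (l + 2)^2*(l^2 - 2*l - 15) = (l - 5)*(l + 2)^2*(l + 3)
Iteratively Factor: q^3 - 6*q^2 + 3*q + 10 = (q + 1)*(q^2 - 7*q + 10) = (q - 5)*(q + 1)*(q - 2)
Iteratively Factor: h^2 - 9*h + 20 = (h - 4)*(h - 5)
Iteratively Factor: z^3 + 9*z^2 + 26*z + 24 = (z + 4)*(z^2 + 5*z + 6) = (z + 3)*(z + 4)*(z + 2)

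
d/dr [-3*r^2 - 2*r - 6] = -6*r - 2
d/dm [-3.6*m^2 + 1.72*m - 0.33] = 1.72 - 7.2*m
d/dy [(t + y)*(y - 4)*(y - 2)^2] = (y - 2)*(2*(t + y)*(y - 4) + (t + y)*(y - 2) + (y - 4)*(y - 2))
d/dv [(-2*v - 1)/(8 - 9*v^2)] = 2*(9*v^2 - 9*v*(2*v + 1) - 8)/(9*v^2 - 8)^2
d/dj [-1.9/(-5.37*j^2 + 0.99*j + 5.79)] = (1.881 - 20.406*j)/(-5.37*j^2 + 0.99*j + 5.79)^2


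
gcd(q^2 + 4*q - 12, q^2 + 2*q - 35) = 1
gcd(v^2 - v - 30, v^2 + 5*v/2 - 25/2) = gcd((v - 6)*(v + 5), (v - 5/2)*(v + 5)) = v + 5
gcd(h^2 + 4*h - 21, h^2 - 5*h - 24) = 1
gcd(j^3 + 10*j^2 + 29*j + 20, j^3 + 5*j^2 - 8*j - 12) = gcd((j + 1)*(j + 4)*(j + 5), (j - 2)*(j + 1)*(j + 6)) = j + 1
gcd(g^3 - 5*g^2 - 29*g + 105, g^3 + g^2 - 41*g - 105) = g^2 - 2*g - 35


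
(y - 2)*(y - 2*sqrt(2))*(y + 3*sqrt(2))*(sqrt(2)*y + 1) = sqrt(2)*y^4 - 2*sqrt(2)*y^3 + 3*y^3 - 11*sqrt(2)*y^2 - 6*y^2 - 12*y + 22*sqrt(2)*y + 24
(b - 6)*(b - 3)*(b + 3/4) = b^3 - 33*b^2/4 + 45*b/4 + 27/2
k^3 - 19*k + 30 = (k - 3)*(k - 2)*(k + 5)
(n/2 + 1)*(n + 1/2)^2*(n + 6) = n^4/2 + 9*n^3/2 + 81*n^2/8 + 7*n + 3/2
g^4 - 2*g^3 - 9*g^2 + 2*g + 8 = (g - 4)*(g - 1)*(g + 1)*(g + 2)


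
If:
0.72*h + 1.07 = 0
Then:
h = -1.49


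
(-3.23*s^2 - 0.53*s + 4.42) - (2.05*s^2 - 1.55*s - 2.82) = -5.28*s^2 + 1.02*s + 7.24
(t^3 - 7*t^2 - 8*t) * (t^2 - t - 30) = t^5 - 8*t^4 - 31*t^3 + 218*t^2 + 240*t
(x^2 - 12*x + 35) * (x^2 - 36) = x^4 - 12*x^3 - x^2 + 432*x - 1260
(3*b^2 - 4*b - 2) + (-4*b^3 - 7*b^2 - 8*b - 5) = -4*b^3 - 4*b^2 - 12*b - 7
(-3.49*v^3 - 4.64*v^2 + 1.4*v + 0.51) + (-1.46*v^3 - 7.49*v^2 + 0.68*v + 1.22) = -4.95*v^3 - 12.13*v^2 + 2.08*v + 1.73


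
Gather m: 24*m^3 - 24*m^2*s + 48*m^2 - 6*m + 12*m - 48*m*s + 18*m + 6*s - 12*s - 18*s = 24*m^3 + m^2*(48 - 24*s) + m*(24 - 48*s) - 24*s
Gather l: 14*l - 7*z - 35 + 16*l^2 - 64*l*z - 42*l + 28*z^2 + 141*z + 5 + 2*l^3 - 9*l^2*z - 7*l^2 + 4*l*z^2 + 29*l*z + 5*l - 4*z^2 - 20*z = 2*l^3 + l^2*(9 - 9*z) + l*(4*z^2 - 35*z - 23) + 24*z^2 + 114*z - 30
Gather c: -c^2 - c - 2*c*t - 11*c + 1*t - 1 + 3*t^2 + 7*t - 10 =-c^2 + c*(-2*t - 12) + 3*t^2 + 8*t - 11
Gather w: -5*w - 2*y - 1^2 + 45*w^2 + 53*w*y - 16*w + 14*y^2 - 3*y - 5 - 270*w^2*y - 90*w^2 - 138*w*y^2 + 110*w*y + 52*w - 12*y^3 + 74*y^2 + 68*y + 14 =w^2*(-270*y - 45) + w*(-138*y^2 + 163*y + 31) - 12*y^3 + 88*y^2 + 63*y + 8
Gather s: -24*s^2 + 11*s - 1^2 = -24*s^2 + 11*s - 1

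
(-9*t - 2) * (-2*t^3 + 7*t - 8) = 18*t^4 + 4*t^3 - 63*t^2 + 58*t + 16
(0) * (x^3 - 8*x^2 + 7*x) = 0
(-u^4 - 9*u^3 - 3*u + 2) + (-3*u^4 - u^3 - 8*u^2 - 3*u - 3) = -4*u^4 - 10*u^3 - 8*u^2 - 6*u - 1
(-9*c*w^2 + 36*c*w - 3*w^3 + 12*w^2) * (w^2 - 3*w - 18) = -9*c*w^4 + 63*c*w^3 + 54*c*w^2 - 648*c*w - 3*w^5 + 21*w^4 + 18*w^3 - 216*w^2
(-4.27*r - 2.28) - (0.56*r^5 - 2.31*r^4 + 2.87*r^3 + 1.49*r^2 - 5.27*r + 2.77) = -0.56*r^5 + 2.31*r^4 - 2.87*r^3 - 1.49*r^2 + 1.0*r - 5.05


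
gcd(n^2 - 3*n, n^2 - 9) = n - 3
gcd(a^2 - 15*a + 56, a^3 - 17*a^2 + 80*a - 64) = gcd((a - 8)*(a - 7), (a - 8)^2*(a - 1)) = a - 8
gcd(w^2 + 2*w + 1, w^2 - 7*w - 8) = w + 1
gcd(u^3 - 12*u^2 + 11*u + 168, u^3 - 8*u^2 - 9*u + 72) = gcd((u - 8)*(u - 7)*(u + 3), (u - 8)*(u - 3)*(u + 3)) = u^2 - 5*u - 24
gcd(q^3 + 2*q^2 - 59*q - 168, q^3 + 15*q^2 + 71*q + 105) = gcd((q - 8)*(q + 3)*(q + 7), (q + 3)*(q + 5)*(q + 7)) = q^2 + 10*q + 21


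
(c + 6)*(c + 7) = c^2 + 13*c + 42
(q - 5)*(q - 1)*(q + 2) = q^3 - 4*q^2 - 7*q + 10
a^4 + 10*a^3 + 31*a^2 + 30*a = a*(a + 2)*(a + 3)*(a + 5)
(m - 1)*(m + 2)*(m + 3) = m^3 + 4*m^2 + m - 6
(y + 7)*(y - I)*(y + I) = y^3 + 7*y^2 + y + 7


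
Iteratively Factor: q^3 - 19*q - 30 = (q + 2)*(q^2 - 2*q - 15) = (q + 2)*(q + 3)*(q - 5)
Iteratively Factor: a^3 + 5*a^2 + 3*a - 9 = (a + 3)*(a^2 + 2*a - 3) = (a - 1)*(a + 3)*(a + 3)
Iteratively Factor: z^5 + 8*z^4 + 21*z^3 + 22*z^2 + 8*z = (z + 1)*(z^4 + 7*z^3 + 14*z^2 + 8*z) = (z + 1)*(z + 4)*(z^3 + 3*z^2 + 2*z) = z*(z + 1)*(z + 4)*(z^2 + 3*z + 2) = z*(z + 1)*(z + 2)*(z + 4)*(z + 1)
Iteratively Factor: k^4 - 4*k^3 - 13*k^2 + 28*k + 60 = (k + 2)*(k^3 - 6*k^2 - k + 30) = (k - 5)*(k + 2)*(k^2 - k - 6) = (k - 5)*(k + 2)^2*(k - 3)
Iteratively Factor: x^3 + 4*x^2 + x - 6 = (x + 2)*(x^2 + 2*x - 3) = (x + 2)*(x + 3)*(x - 1)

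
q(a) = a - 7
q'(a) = 1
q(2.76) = -4.24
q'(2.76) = 1.00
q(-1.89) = -8.89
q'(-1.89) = 1.00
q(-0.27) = -7.27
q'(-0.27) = 1.00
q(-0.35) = -7.35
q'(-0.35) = 1.00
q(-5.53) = -12.53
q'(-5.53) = 1.00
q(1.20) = -5.80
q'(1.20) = 1.00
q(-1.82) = -8.82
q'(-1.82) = 1.00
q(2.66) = -4.34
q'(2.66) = 1.00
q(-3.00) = -10.00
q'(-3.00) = 1.00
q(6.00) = -1.00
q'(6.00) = 1.00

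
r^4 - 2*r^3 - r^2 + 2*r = r*(r - 2)*(r - 1)*(r + 1)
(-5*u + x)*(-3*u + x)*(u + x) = 15*u^3 + 7*u^2*x - 7*u*x^2 + x^3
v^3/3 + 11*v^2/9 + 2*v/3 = v*(v/3 + 1)*(v + 2/3)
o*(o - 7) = o^2 - 7*o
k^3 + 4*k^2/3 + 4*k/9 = k*(k + 2/3)^2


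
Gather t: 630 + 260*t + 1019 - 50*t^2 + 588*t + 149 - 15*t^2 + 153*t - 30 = -65*t^2 + 1001*t + 1768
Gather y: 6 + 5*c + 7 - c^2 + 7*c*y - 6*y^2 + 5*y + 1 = -c^2 + 5*c - 6*y^2 + y*(7*c + 5) + 14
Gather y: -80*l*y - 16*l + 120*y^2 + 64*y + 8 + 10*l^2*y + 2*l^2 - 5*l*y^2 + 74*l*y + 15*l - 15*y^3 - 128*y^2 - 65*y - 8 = 2*l^2 - l - 15*y^3 + y^2*(-5*l - 8) + y*(10*l^2 - 6*l - 1)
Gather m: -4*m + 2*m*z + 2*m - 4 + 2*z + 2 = m*(2*z - 2) + 2*z - 2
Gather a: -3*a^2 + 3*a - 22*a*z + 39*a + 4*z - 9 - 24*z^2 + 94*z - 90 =-3*a^2 + a*(42 - 22*z) - 24*z^2 + 98*z - 99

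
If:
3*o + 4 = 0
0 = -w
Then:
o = -4/3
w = 0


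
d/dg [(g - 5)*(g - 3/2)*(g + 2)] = 3*g^2 - 9*g - 11/2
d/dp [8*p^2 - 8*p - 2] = 16*p - 8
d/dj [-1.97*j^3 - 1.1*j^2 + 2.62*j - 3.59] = -5.91*j^2 - 2.2*j + 2.62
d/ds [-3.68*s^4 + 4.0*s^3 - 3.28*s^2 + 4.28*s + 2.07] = -14.72*s^3 + 12.0*s^2 - 6.56*s + 4.28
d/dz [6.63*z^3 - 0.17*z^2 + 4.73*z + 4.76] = 19.89*z^2 - 0.34*z + 4.73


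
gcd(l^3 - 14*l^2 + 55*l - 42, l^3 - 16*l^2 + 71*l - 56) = l^2 - 8*l + 7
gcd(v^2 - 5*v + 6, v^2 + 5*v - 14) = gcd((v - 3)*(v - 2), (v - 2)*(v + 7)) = v - 2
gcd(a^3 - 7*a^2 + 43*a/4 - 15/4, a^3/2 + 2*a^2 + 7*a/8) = 1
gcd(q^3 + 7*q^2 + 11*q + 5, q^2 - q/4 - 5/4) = q + 1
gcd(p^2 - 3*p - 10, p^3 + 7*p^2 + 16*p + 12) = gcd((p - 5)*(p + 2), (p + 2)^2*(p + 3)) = p + 2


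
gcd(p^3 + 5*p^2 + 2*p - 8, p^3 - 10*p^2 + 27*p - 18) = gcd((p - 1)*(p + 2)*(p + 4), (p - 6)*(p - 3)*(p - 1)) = p - 1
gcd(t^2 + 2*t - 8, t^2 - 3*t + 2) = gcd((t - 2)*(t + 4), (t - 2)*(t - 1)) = t - 2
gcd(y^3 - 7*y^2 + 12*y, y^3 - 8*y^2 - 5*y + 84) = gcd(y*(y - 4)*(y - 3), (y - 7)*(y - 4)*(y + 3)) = y - 4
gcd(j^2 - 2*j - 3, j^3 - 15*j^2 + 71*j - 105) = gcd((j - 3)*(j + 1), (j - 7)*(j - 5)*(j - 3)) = j - 3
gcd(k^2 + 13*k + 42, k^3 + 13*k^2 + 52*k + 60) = k + 6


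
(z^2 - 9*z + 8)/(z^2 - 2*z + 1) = (z - 8)/(z - 1)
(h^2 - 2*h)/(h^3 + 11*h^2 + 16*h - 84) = h/(h^2 + 13*h + 42)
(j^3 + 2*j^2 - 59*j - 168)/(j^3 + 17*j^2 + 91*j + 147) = (j - 8)/(j + 7)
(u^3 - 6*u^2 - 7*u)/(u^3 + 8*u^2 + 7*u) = (u - 7)/(u + 7)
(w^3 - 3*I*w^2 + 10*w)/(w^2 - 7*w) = (w^2 - 3*I*w + 10)/(w - 7)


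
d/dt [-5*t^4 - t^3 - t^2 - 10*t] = -20*t^3 - 3*t^2 - 2*t - 10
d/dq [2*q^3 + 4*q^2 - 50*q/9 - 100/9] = 6*q^2 + 8*q - 50/9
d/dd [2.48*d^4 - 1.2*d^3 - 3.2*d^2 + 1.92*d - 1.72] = 9.92*d^3 - 3.6*d^2 - 6.4*d + 1.92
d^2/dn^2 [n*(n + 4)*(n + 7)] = 6*n + 22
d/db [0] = 0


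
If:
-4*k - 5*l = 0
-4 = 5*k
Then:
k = -4/5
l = 16/25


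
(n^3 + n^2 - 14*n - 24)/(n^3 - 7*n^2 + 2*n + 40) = (n + 3)/(n - 5)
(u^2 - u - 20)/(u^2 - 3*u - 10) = (u + 4)/(u + 2)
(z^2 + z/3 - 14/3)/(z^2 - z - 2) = (z + 7/3)/(z + 1)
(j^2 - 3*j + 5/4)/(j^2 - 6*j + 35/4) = (2*j - 1)/(2*j - 7)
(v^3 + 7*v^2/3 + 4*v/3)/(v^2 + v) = v + 4/3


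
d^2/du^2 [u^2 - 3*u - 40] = 2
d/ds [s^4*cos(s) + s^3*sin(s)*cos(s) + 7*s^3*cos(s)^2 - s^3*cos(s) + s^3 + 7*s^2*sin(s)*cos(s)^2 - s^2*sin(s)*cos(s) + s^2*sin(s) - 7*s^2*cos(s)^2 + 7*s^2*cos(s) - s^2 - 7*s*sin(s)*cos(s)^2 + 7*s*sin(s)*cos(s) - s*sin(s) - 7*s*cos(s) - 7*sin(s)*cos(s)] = -s^4*sin(s) + s^3*sin(s) - 7*s^3*sin(2*s) + 4*s^3*cos(s) + s^3*cos(2*s) - 7*s^2*sin(s) + 17*s^2*sin(2*s)/2 - s^2*cos(s)/4 + 19*s^2*cos(2*s)/2 + 21*s^2*cos(3*s)/4 + 27*s^2/2 + 25*s*sin(s)/2 - s*sin(2*s) + 7*s*sin(3*s)/2 + 45*s*cos(s)/4 - 21*s*cos(3*s)/4 - 9*s - 11*sin(s)/4 + 7*sin(2*s)/2 - 7*sin(3*s)/4 - 7*cos(s) - 7*cos(2*s)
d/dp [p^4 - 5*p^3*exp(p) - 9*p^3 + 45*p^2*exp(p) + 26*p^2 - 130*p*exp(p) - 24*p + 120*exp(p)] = -5*p^3*exp(p) + 4*p^3 + 30*p^2*exp(p) - 27*p^2 - 40*p*exp(p) + 52*p - 10*exp(p) - 24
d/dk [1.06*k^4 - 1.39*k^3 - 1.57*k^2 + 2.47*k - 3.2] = 4.24*k^3 - 4.17*k^2 - 3.14*k + 2.47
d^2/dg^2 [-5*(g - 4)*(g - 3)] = -10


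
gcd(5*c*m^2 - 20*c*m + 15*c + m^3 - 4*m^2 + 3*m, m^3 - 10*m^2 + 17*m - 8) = m - 1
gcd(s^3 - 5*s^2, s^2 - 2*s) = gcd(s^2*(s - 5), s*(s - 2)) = s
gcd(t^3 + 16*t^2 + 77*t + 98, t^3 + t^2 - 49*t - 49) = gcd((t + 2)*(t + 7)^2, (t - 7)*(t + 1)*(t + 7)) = t + 7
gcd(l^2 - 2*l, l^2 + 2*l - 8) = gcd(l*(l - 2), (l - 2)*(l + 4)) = l - 2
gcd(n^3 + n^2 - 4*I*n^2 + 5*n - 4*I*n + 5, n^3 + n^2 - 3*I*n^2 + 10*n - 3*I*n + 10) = n^2 + n*(1 - 5*I) - 5*I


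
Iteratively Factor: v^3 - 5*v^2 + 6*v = (v)*(v^2 - 5*v + 6) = v*(v - 2)*(v - 3)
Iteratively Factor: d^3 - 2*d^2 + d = (d - 1)*(d^2 - d) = (d - 1)^2*(d)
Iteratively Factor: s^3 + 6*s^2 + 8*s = (s + 4)*(s^2 + 2*s) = (s + 2)*(s + 4)*(s)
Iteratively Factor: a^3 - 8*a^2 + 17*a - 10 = (a - 2)*(a^2 - 6*a + 5) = (a - 5)*(a - 2)*(a - 1)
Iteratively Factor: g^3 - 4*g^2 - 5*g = (g + 1)*(g^2 - 5*g) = (g - 5)*(g + 1)*(g)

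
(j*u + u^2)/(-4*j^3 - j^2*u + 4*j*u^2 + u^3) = u/(-4*j^2 + 3*j*u + u^2)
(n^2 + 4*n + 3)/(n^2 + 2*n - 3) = (n + 1)/(n - 1)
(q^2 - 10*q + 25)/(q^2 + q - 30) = (q - 5)/(q + 6)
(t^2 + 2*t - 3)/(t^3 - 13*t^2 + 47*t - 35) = (t + 3)/(t^2 - 12*t + 35)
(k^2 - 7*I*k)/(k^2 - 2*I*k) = (k - 7*I)/(k - 2*I)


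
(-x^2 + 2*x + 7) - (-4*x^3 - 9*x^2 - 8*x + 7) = 4*x^3 + 8*x^2 + 10*x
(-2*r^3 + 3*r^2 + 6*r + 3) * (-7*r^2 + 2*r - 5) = 14*r^5 - 25*r^4 - 26*r^3 - 24*r^2 - 24*r - 15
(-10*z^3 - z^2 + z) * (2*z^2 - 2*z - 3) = -20*z^5 + 18*z^4 + 34*z^3 + z^2 - 3*z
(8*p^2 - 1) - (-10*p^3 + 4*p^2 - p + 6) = 10*p^3 + 4*p^2 + p - 7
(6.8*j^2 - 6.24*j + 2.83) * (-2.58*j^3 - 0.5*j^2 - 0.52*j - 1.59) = -17.544*j^5 + 12.6992*j^4 - 7.7174*j^3 - 8.9822*j^2 + 8.45*j - 4.4997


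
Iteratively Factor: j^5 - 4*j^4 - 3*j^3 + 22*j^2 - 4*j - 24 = (j - 3)*(j^4 - j^3 - 6*j^2 + 4*j + 8) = (j - 3)*(j + 2)*(j^3 - 3*j^2 + 4) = (j - 3)*(j + 1)*(j + 2)*(j^2 - 4*j + 4) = (j - 3)*(j - 2)*(j + 1)*(j + 2)*(j - 2)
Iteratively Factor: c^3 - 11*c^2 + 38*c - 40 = (c - 4)*(c^2 - 7*c + 10) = (c - 4)*(c - 2)*(c - 5)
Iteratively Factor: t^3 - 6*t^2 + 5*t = (t)*(t^2 - 6*t + 5) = t*(t - 5)*(t - 1)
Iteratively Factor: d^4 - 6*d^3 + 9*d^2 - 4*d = (d - 4)*(d^3 - 2*d^2 + d) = d*(d - 4)*(d^2 - 2*d + 1) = d*(d - 4)*(d - 1)*(d - 1)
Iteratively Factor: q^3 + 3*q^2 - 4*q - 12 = (q - 2)*(q^2 + 5*q + 6) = (q - 2)*(q + 3)*(q + 2)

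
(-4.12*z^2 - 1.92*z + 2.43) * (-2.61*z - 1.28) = 10.7532*z^3 + 10.2848*z^2 - 3.8847*z - 3.1104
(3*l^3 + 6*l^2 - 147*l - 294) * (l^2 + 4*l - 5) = 3*l^5 + 18*l^4 - 138*l^3 - 912*l^2 - 441*l + 1470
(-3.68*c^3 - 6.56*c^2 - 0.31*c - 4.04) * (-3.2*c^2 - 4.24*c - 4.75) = 11.776*c^5 + 36.5952*c^4 + 46.2864*c^3 + 45.4024*c^2 + 18.6021*c + 19.19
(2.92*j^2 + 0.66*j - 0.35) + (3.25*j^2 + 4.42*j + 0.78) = 6.17*j^2 + 5.08*j + 0.43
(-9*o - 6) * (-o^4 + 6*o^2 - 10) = 9*o^5 + 6*o^4 - 54*o^3 - 36*o^2 + 90*o + 60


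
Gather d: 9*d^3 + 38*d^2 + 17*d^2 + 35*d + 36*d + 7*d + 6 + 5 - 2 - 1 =9*d^3 + 55*d^2 + 78*d + 8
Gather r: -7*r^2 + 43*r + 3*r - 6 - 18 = -7*r^2 + 46*r - 24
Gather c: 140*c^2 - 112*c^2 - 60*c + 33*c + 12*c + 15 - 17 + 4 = 28*c^2 - 15*c + 2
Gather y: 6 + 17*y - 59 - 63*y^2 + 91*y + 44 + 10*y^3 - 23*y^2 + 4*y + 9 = 10*y^3 - 86*y^2 + 112*y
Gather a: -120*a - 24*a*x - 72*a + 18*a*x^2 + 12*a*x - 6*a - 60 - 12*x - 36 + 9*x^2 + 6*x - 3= a*(18*x^2 - 12*x - 198) + 9*x^2 - 6*x - 99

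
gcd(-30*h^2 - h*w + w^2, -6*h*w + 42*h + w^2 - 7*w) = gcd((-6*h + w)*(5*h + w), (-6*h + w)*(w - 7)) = -6*h + w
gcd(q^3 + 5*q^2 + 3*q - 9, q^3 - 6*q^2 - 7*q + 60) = q + 3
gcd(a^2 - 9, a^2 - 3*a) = a - 3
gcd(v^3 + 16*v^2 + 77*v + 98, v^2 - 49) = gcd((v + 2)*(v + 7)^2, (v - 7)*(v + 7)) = v + 7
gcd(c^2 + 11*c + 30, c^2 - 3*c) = 1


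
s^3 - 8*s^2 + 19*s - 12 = (s - 4)*(s - 3)*(s - 1)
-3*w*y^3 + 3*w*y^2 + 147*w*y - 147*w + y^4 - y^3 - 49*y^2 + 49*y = (-3*w + y)*(y - 7)*(y - 1)*(y + 7)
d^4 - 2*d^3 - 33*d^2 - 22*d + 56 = (d - 7)*(d - 1)*(d + 2)*(d + 4)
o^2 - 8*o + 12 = (o - 6)*(o - 2)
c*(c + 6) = c^2 + 6*c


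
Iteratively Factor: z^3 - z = (z + 1)*(z^2 - z) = (z - 1)*(z + 1)*(z)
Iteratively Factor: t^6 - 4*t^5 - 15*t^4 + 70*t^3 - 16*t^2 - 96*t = (t + 1)*(t^5 - 5*t^4 - 10*t^3 + 80*t^2 - 96*t) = (t - 4)*(t + 1)*(t^4 - t^3 - 14*t^2 + 24*t) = (t - 4)*(t - 3)*(t + 1)*(t^3 + 2*t^2 - 8*t) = t*(t - 4)*(t - 3)*(t + 1)*(t^2 + 2*t - 8) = t*(t - 4)*(t - 3)*(t + 1)*(t + 4)*(t - 2)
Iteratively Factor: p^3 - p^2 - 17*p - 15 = (p + 1)*(p^2 - 2*p - 15) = (p + 1)*(p + 3)*(p - 5)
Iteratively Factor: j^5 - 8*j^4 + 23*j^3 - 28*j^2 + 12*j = (j - 3)*(j^4 - 5*j^3 + 8*j^2 - 4*j) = (j - 3)*(j - 1)*(j^3 - 4*j^2 + 4*j) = (j - 3)*(j - 2)*(j - 1)*(j^2 - 2*j) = j*(j - 3)*(j - 2)*(j - 1)*(j - 2)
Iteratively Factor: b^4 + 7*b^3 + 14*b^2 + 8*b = (b + 2)*(b^3 + 5*b^2 + 4*b) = b*(b + 2)*(b^2 + 5*b + 4) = b*(b + 1)*(b + 2)*(b + 4)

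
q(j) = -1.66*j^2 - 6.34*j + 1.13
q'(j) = -3.32*j - 6.34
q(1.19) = -8.77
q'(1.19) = -10.29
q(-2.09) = 7.13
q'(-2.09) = 0.60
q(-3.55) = 2.72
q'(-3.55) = 5.45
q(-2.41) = 6.77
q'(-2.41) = 1.66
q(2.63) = -27.03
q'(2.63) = -15.07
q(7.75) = -147.71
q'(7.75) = -32.07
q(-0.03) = 1.32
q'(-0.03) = -6.24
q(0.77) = -4.74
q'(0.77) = -8.90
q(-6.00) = -20.59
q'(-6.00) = 13.58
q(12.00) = -313.99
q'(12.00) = -46.18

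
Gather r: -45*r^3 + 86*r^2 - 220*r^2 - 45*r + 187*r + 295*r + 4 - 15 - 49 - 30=-45*r^3 - 134*r^2 + 437*r - 90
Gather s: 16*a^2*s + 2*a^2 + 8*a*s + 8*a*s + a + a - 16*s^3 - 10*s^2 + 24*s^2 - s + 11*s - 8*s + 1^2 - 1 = 2*a^2 + 2*a - 16*s^3 + 14*s^2 + s*(16*a^2 + 16*a + 2)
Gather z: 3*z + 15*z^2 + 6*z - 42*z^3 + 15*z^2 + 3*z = -42*z^3 + 30*z^2 + 12*z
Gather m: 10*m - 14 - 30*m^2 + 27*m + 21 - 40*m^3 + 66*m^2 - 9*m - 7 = -40*m^3 + 36*m^2 + 28*m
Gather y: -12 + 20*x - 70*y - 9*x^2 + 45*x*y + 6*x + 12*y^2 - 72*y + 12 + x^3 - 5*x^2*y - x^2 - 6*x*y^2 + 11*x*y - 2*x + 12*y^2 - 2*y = x^3 - 10*x^2 + 24*x + y^2*(24 - 6*x) + y*(-5*x^2 + 56*x - 144)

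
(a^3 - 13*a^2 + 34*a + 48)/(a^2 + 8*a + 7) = (a^2 - 14*a + 48)/(a + 7)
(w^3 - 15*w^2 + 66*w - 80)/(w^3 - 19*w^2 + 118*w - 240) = (w - 2)/(w - 6)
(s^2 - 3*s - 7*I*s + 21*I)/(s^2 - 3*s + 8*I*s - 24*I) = (s - 7*I)/(s + 8*I)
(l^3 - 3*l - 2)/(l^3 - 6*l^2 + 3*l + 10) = (l + 1)/(l - 5)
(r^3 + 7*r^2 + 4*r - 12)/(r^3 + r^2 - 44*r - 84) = (r - 1)/(r - 7)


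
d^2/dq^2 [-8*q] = 0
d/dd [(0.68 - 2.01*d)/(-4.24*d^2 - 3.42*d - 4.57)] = (-8.5224*d^2 + 5.7664*d + 11.5113)/(17.9776*d^4 + 29.0016*d^3 + 50.45*d^2 + 31.2588*d + 20.8849)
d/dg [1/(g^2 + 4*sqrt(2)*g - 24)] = 2*(-g - 2*sqrt(2))/(g^2 + 4*sqrt(2)*g - 24)^2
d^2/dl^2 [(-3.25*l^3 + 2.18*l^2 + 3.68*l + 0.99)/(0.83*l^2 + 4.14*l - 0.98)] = (3.5527136788005e-15*l^5 - 126.606028*l^3 + 93.846738*l^2 + 19.6431*l + 69.595276)/(0.571787*l^6 + 8.556138*l^5 + 40.652238*l^4 + 50.753088*l^3 - 47.999028*l^2 + 11.928168*l - 0.941192)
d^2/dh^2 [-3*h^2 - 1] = -6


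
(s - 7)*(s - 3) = s^2 - 10*s + 21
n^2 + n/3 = n*(n + 1/3)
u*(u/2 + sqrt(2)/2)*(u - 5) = u^3/2 - 5*u^2/2 + sqrt(2)*u^2/2 - 5*sqrt(2)*u/2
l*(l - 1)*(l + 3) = l^3 + 2*l^2 - 3*l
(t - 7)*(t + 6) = t^2 - t - 42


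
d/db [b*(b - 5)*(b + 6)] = 3*b^2 + 2*b - 30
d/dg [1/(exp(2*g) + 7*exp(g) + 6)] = (-2*exp(g) - 7)*exp(g)/(exp(2*g) + 7*exp(g) + 6)^2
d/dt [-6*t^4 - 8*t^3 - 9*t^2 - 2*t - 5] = -24*t^3 - 24*t^2 - 18*t - 2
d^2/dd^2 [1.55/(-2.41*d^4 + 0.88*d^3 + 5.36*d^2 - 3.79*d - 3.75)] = ((44.826*d^2 - 8.184*d - 16.616)*(2.41*d^4 - 0.88*d^3 - 5.36*d^2 + 3.79*d + 3.75) - 1.55*(9.64*d^3 - 2.64*d^2 - 10.72*d + 3.79)*(19.28*d^3 - 5.28*d^2 - 21.44*d + 7.58))/(2.41*d^4 - 0.88*d^3 - 5.36*d^2 + 3.79*d + 3.75)^3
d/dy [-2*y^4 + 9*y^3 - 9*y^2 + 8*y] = -8*y^3 + 27*y^2 - 18*y + 8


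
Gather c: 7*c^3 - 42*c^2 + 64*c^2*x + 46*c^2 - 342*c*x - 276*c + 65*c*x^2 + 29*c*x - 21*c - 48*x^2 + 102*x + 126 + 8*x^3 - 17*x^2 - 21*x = 7*c^3 + c^2*(64*x + 4) + c*(65*x^2 - 313*x - 297) + 8*x^3 - 65*x^2 + 81*x + 126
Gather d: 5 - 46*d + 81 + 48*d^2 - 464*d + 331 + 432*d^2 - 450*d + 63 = 480*d^2 - 960*d + 480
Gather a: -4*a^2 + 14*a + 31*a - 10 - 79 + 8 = -4*a^2 + 45*a - 81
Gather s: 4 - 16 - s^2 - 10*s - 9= -s^2 - 10*s - 21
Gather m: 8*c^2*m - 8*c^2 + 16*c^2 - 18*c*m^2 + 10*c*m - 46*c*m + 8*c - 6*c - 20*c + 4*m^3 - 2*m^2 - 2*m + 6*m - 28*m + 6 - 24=8*c^2 - 18*c + 4*m^3 + m^2*(-18*c - 2) + m*(8*c^2 - 36*c - 24) - 18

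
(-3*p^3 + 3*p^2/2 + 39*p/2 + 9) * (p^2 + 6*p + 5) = -3*p^5 - 33*p^4/2 + 27*p^3/2 + 267*p^2/2 + 303*p/2 + 45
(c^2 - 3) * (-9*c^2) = -9*c^4 + 27*c^2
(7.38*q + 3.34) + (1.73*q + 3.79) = 9.11*q + 7.13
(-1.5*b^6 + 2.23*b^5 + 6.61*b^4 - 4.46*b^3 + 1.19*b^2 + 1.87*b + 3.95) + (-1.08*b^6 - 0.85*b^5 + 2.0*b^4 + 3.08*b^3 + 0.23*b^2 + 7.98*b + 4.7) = -2.58*b^6 + 1.38*b^5 + 8.61*b^4 - 1.38*b^3 + 1.42*b^2 + 9.85*b + 8.65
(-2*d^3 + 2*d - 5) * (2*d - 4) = -4*d^4 + 8*d^3 + 4*d^2 - 18*d + 20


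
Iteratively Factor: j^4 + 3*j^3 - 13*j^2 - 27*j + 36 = (j + 4)*(j^3 - j^2 - 9*j + 9) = (j - 3)*(j + 4)*(j^2 + 2*j - 3) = (j - 3)*(j - 1)*(j + 4)*(j + 3)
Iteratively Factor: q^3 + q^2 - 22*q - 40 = (q - 5)*(q^2 + 6*q + 8) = (q - 5)*(q + 2)*(q + 4)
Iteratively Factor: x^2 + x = (x + 1)*(x)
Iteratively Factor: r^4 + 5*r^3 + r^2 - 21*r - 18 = (r + 1)*(r^3 + 4*r^2 - 3*r - 18) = (r + 1)*(r + 3)*(r^2 + r - 6) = (r - 2)*(r + 1)*(r + 3)*(r + 3)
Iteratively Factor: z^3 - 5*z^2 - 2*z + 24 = (z + 2)*(z^2 - 7*z + 12) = (z - 4)*(z + 2)*(z - 3)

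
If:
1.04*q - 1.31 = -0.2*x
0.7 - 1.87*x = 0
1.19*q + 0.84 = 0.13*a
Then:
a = 17.33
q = 1.19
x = 0.37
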